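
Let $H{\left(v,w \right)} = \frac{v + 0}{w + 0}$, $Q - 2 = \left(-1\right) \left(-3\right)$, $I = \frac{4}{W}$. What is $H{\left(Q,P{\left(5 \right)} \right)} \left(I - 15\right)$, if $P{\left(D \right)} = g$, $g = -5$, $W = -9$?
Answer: $\frac{139}{9} \approx 15.444$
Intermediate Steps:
$P{\left(D \right)} = -5$
$I = - \frac{4}{9}$ ($I = \frac{4}{-9} = 4 \left(- \frac{1}{9}\right) = - \frac{4}{9} \approx -0.44444$)
$Q = 5$ ($Q = 2 - -3 = 2 + 3 = 5$)
$H{\left(v,w \right)} = \frac{v}{w}$
$H{\left(Q,P{\left(5 \right)} \right)} \left(I - 15\right) = \frac{5}{-5} \left(- \frac{4}{9} - 15\right) = 5 \left(- \frac{1}{5}\right) \left(- \frac{139}{9}\right) = \left(-1\right) \left(- \frac{139}{9}\right) = \frac{139}{9}$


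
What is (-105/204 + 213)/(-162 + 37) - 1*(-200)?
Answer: 1685551/8500 ≈ 198.30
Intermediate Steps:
(-105/204 + 213)/(-162 + 37) - 1*(-200) = (-105*1/204 + 213)/(-125) + 200 = (-35/68 + 213)*(-1/125) + 200 = (14449/68)*(-1/125) + 200 = -14449/8500 + 200 = 1685551/8500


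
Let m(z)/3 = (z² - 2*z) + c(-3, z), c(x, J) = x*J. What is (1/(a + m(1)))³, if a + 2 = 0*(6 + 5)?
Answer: -1/2744 ≈ -0.00036443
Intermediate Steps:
c(x, J) = J*x
m(z) = -15*z + 3*z² (m(z) = 3*((z² - 2*z) + z*(-3)) = 3*((z² - 2*z) - 3*z) = 3*(z² - 5*z) = -15*z + 3*z²)
a = -2 (a = -2 + 0*(6 + 5) = -2 + 0*11 = -2 + 0 = -2)
(1/(a + m(1)))³ = (1/(-2 + 3*1*(-5 + 1)))³ = (1/(-2 + 3*1*(-4)))³ = (1/(-2 - 12))³ = (1/(-14))³ = (-1/14)³ = -1/2744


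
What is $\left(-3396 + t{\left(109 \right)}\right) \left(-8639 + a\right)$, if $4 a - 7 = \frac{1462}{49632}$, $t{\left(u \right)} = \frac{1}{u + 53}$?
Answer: $\frac{471681451605203}{16080768} \approx 2.9332 \cdot 10^{7}$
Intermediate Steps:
$t{\left(u \right)} = \frac{1}{53 + u}$
$a = \frac{174443}{99264}$ ($a = \frac{7}{4} + \frac{1462 \cdot \frac{1}{49632}}{4} = \frac{7}{4} + \frac{1}{4} \cdot \frac{731}{24816} = \frac{7}{4} + \frac{731}{99264} = \frac{174443}{99264} \approx 1.7574$)
$\left(-3396 + t{\left(109 \right)}\right) \left(-8639 + a\right) = \left(-3396 + \frac{1}{53 + 109}\right) \left(-8639 + \frac{174443}{99264}\right) = \left(-3396 + \frac{1}{162}\right) \left(- \frac{857367253}{99264}\right) = \left(- \frac{550151}{162}\right) \left(- \frac{857367253}{99264}\right) = \frac{471681451605203}{16080768}$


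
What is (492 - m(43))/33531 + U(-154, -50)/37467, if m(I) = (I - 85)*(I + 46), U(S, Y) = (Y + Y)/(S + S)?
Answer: 4068071615/32245186743 ≈ 0.12616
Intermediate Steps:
U(S, Y) = Y/S (U(S, Y) = (2*Y)/((2*S)) = (2*Y)*(1/(2*S)) = Y/S)
m(I) = (-85 + I)*(46 + I)
(492 - m(43))/33531 + U(-154, -50)/37467 = (492 - (-3910 + 43² - 39*43))/33531 - 50/(-154)/37467 = (492 - (-3910 + 1849 - 1677))*(1/33531) - 50*(-1/154)*(1/37467) = (492 - 1*(-3738))*(1/33531) + (25/77)*(1/37467) = (492 + 3738)*(1/33531) + 25/2884959 = 4230*(1/33531) + 25/2884959 = 1410/11177 + 25/2884959 = 4068071615/32245186743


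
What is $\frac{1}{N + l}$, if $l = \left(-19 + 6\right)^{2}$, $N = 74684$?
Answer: $\frac{1}{74853} \approx 1.336 \cdot 10^{-5}$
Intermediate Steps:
$l = 169$ ($l = \left(-13\right)^{2} = 169$)
$\frac{1}{N + l} = \frac{1}{74684 + 169} = \frac{1}{74853}$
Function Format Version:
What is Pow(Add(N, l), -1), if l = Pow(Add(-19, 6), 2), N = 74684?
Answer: Rational(1, 74853) ≈ 1.3360e-5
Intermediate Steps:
l = 169 (l = Pow(-13, 2) = 169)
Pow(Add(N, l), -1) = Pow(Add(74684, 169), -1) = Pow(74853, -1) = Rational(1, 74853)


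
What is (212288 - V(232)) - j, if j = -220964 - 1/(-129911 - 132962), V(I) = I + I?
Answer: 113768279923/262873 ≈ 4.3279e+5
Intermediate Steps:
V(I) = 2*I
j = -58085469571/262873 (j = -220964 - 1/(-262873) = -220964 - 1*(-1/262873) = -220964 + 1/262873 = -58085469571/262873 ≈ -2.2096e+5)
(212288 - V(232)) - j = (212288 - 2*232) - 1*(-58085469571/262873) = (212288 - 1*464) + 58085469571/262873 = (212288 - 464) + 58085469571/262873 = 211824 + 58085469571/262873 = 113768279923/262873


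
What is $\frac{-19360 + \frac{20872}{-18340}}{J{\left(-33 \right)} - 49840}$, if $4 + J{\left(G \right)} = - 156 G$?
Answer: $\frac{44385409}{102465580} \approx 0.43317$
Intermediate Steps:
$J{\left(G \right)} = -4 - 156 G$
$\frac{-19360 + \frac{20872}{-18340}}{J{\left(-33 \right)} - 49840} = \frac{-19360 + \frac{20872}{-18340}}{\left(-4 - -5148\right) - 49840} = \frac{-19360 + 20872 \left(- \frac{1}{18340}\right)}{\left(-4 + 5148\right) - 49840} = \frac{-19360 - \frac{5218}{4585}}{5144 - 49840} = - \frac{88770818}{4585 \left(-44696\right)} = \left(- \frac{88770818}{4585}\right) \left(- \frac{1}{44696}\right) = \frac{44385409}{102465580}$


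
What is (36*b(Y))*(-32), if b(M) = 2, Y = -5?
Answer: -2304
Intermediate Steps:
(36*b(Y))*(-32) = (36*2)*(-32) = 72*(-32) = -2304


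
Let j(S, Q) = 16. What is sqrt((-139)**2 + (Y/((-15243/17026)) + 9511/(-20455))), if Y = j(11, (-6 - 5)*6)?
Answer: 2*sqrt(469134222302745320070)/311795565 ≈ 138.93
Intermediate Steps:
Y = 16
sqrt((-139)**2 + (Y/((-15243/17026)) + 9511/(-20455))) = sqrt((-139)**2 + (16/((-15243/17026)) + 9511/(-20455))) = sqrt(19321 + (16/((-15243*1/17026)) + 9511*(-1/20455))) = sqrt(19321 + (16/(-15243/17026) - 9511/20455)) = sqrt(19321 + (16*(-17026/15243) - 9511/20455)) = sqrt(19321 + (-272416/15243 - 9511/20455)) = sqrt(19321 - 5717245453/311795565) = sqrt(6018484865912/311795565) = 2*sqrt(469134222302745320070)/311795565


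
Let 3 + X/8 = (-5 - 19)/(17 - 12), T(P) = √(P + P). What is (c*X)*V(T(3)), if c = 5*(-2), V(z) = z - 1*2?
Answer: -1248 + 624*√6 ≈ 280.48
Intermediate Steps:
T(P) = √2*√P (T(P) = √(2*P) = √2*√P)
V(z) = -2 + z (V(z) = z - 2 = -2 + z)
c = -10
X = -312/5 (X = -24 + 8*((-5 - 19)/(17 - 12)) = -24 + 8*(-24/5) = -24 - 192/5 = -312/5 ≈ -62.400)
(c*X)*V(T(3)) = (-10*(-312/5))*(-2 + √2*√3) = 624*(-2 + √6) = -1248 + 624*√6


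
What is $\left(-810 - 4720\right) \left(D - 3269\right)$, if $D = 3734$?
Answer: $-2571450$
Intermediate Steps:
$\left(-810 - 4720\right) \left(D - 3269\right) = \left(-810 - 4720\right) \left(3734 - 3269\right) = \left(-5530\right) 465 = -2571450$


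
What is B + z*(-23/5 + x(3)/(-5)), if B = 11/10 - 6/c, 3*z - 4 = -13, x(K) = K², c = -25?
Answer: 1027/50 ≈ 20.540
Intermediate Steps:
z = -3 (z = 4/3 + (⅓)*(-13) = 4/3 - 13/3 = -3)
B = 67/50 (B = 11/10 - 6/(-25) = 11*(⅒) - 6*(-1/25) = 11/10 + 6/25 = 67/50 ≈ 1.3400)
B + z*(-23/5 + x(3)/(-5)) = 67/50 - 3*(-23/5 + 3²/(-5)) = 67/50 - 3*(-23*⅕ + 9*(-⅕)) = 67/50 - 3*(-23/5 - 9/5) = 67/50 - 3*(-32/5) = 67/50 + 96/5 = 1027/50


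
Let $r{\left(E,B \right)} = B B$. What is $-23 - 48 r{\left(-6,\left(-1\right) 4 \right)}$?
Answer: $-791$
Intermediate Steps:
$r{\left(E,B \right)} = B^{2}$
$-23 - 48 r{\left(-6,\left(-1\right) 4 \right)} = -23 - 48 \left(\left(-1\right) 4\right)^{2} = -23 - 48 \left(-4\right)^{2} = -23 - 768 = -791$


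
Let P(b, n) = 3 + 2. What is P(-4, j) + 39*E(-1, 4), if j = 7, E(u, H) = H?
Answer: 161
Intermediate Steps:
P(b, n) = 5
P(-4, j) + 39*E(-1, 4) = 5 + 39*4 = 5 + 156 = 161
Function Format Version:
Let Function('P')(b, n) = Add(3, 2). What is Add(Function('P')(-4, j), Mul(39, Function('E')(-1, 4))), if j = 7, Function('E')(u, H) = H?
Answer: 161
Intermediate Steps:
Function('P')(b, n) = 5
Add(Function('P')(-4, j), Mul(39, Function('E')(-1, 4))) = Add(5, Mul(39, 4)) = Add(5, 156) = 161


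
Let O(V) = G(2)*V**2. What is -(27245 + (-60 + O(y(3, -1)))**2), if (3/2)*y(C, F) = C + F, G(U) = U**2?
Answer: -2433421/81 ≈ -30042.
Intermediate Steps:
y(C, F) = 2*C/3 + 2*F/3 (y(C, F) = 2*(C + F)/3 = 2*C/3 + 2*F/3)
O(V) = 4*V**2 (O(V) = 2**2*V**2 = 4*V**2)
-(27245 + (-60 + O(y(3, -1)))**2) = -(27245 + (-60 + 4*((2/3)*3 + (2/3)*(-1))**2)**2) = -(27245 + (-60 + 4*(2 - 2/3)**2)**2) = -(27245 + (-60 + 4*(4/3)**2)**2) = -(27245 + (-60 + 4*(16/9))**2) = -(27245 + (-60 + 64/9)**2) = -(27245 + (-476/9)**2) = -(27245 + 226576/81) = -1*2433421/81 = -2433421/81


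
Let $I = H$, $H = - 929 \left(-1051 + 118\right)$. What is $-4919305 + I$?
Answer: $-4052548$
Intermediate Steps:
$H = 866757$ ($H = \left(-929\right) \left(-933\right) = 866757$)
$I = 866757$
$-4919305 + I = -4919305 + 866757 = -4052548$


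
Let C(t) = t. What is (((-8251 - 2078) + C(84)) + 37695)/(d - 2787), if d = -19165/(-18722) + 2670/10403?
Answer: -5346298316700/542560599007 ≈ -9.8538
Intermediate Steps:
d = 249361235/194764966 (d = -19165*(-1/18722) + 2670*(1/10403) = 19165/18722 + 2670/10403 = 249361235/194764966 ≈ 1.2803)
(((-8251 - 2078) + C(84)) + 37695)/(d - 2787) = (((-8251 - 2078) + 84) + 37695)/(249361235/194764966 - 2787) = ((-10329 + 84) + 37695)/(-542560599007/194764966) = (-10245 + 37695)*(-194764966/542560599007) = 27450*(-194764966/542560599007) = -5346298316700/542560599007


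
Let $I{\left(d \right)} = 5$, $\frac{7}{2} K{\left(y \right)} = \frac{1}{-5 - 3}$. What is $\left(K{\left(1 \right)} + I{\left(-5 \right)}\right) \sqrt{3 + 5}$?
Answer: $\frac{139 \sqrt{2}}{14} \approx 14.041$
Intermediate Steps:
$K{\left(y \right)} = - \frac{1}{28}$ ($K{\left(y \right)} = \frac{2}{7 \left(-5 - 3\right)} = \frac{2}{7 \left(-8\right)} = \frac{2}{7} \left(- \frac{1}{8}\right) = - \frac{1}{28}$)
$\left(K{\left(1 \right)} + I{\left(-5 \right)}\right) \sqrt{3 + 5} = \left(- \frac{1}{28} + 5\right) \sqrt{3 + 5} = \frac{139 \sqrt{8}}{28} = \frac{139 \cdot 2 \sqrt{2}}{28} = \frac{139 \sqrt{2}}{14}$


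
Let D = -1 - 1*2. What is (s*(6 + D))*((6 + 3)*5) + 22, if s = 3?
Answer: 427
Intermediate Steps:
D = -3 (D = -1 - 2 = -3)
(s*(6 + D))*((6 + 3)*5) + 22 = (3*(6 - 3))*((6 + 3)*5) + 22 = (3*3)*(9*5) + 22 = 9*45 + 22 = 405 + 22 = 427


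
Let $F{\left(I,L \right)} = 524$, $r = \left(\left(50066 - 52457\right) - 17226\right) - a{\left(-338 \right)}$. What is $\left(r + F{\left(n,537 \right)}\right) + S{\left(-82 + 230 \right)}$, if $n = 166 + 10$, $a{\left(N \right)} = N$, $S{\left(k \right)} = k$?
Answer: $-18607$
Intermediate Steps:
$n = 176$
$r = -19279$ ($r = \left(\left(50066 - 52457\right) - 17226\right) - -338 = \left(-2391 - 17226\right) + 338 = -19617 + 338 = -19279$)
$\left(r + F{\left(n,537 \right)}\right) + S{\left(-82 + 230 \right)} = \left(-19279 + 524\right) + \left(-82 + 230\right) = -18755 + 148 = -18607$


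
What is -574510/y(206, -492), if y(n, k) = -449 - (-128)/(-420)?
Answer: 60323550/47177 ≈ 1278.7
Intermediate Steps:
y(n, k) = -47177/105 (y(n, k) = -449 - (-128)*(-1)/420 = -449 - 1*32/105 = -449 - 32/105 = -47177/105)
-574510/y(206, -492) = -574510/(-47177/105) = -574510*(-105/47177) = 60323550/47177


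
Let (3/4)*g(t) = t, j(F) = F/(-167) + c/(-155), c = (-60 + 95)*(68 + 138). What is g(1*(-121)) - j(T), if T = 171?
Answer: -1767323/15531 ≈ -113.79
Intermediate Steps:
c = 7210 (c = 35*206 = 7210)
j(F) = -1442/31 - F/167 (j(F) = F/(-167) + 7210/(-155) = F*(-1/167) + 7210*(-1/155) = -F/167 - 1442/31 = -1442/31 - F/167)
g(t) = 4*t/3
g(1*(-121)) - j(T) = 4*(1*(-121))/3 - (-1442/31 - 1/167*171) = (4/3)*(-121) - (-1442/31 - 171/167) = -484/3 - 1*(-246115/5177) = -484/3 + 246115/5177 = -1767323/15531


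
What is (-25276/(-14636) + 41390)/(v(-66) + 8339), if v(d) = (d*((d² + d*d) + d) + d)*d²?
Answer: -151452329/9096162667607 ≈ -1.6650e-5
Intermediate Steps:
v(d) = d²*(d + d*(d + 2*d²)) (v(d) = (d*((d² + d²) + d) + d)*d² = (d*(2*d² + d) + d)*d² = (d*(d + 2*d²) + d)*d² = (d + d*(d + 2*d²))*d² = d²*(d + d*(d + 2*d²)))
(-25276/(-14636) + 41390)/(v(-66) + 8339) = (-25276/(-14636) + 41390)/((-66)³*(1 - 66 + 2*(-66)²) + 8339) = (-25276*(-1/14636) + 41390)/(-287496*(1 - 66 + 2*4356) + 8339) = (6319/3659 + 41390)/(-287496*(1 - 66 + 8712) + 8339) = 151452329/(3659*(-287496*8647 + 8339)) = 151452329/(3659*(-2485977912 + 8339)) = (151452329/3659)/(-2485969573) = (151452329/3659)*(-1/2485969573) = -151452329/9096162667607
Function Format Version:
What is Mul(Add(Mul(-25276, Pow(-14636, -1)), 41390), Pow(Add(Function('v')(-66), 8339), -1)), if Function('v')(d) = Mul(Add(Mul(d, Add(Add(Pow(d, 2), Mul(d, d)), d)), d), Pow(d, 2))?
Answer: Rational(-151452329, 9096162667607) ≈ -1.6650e-5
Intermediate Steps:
Function('v')(d) = Mul(Pow(d, 2), Add(d, Mul(d, Add(d, Mul(2, Pow(d, 2)))))) (Function('v')(d) = Mul(Add(Mul(d, Add(Add(Pow(d, 2), Pow(d, 2)), d)), d), Pow(d, 2)) = Mul(Add(Mul(d, Add(Mul(2, Pow(d, 2)), d)), d), Pow(d, 2)) = Mul(Add(Mul(d, Add(d, Mul(2, Pow(d, 2)))), d), Pow(d, 2)) = Mul(Add(d, Mul(d, Add(d, Mul(2, Pow(d, 2))))), Pow(d, 2)) = Mul(Pow(d, 2), Add(d, Mul(d, Add(d, Mul(2, Pow(d, 2)))))))
Mul(Add(Mul(-25276, Pow(-14636, -1)), 41390), Pow(Add(Function('v')(-66), 8339), -1)) = Mul(Add(Mul(-25276, Pow(-14636, -1)), 41390), Pow(Add(Mul(Pow(-66, 3), Add(1, -66, Mul(2, Pow(-66, 2)))), 8339), -1)) = Mul(Add(Mul(-25276, Rational(-1, 14636)), 41390), Pow(Add(Mul(-287496, Add(1, -66, Mul(2, 4356))), 8339), -1)) = Mul(Add(Rational(6319, 3659), 41390), Pow(Add(Mul(-287496, Add(1, -66, 8712)), 8339), -1)) = Mul(Rational(151452329, 3659), Pow(Add(Mul(-287496, 8647), 8339), -1)) = Mul(Rational(151452329, 3659), Pow(Add(-2485977912, 8339), -1)) = Mul(Rational(151452329, 3659), Pow(-2485969573, -1)) = Mul(Rational(151452329, 3659), Rational(-1, 2485969573)) = Rational(-151452329, 9096162667607)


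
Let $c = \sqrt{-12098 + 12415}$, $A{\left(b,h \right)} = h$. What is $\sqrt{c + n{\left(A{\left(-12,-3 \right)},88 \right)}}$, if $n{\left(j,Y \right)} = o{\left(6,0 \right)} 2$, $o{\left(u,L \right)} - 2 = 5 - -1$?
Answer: $\sqrt{16 + \sqrt{317}} \approx 5.8142$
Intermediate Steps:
$c = \sqrt{317} \approx 17.805$
$o{\left(u,L \right)} = 8$ ($o{\left(u,L \right)} = 2 + \left(5 - -1\right) = 2 + \left(5 + 1\right) = 2 + 6 = 8$)
$n{\left(j,Y \right)} = 16$ ($n{\left(j,Y \right)} = 8 \cdot 2 = 16$)
$\sqrt{c + n{\left(A{\left(-12,-3 \right)},88 \right)}} = \sqrt{\sqrt{317} + 16} = \sqrt{16 + \sqrt{317}}$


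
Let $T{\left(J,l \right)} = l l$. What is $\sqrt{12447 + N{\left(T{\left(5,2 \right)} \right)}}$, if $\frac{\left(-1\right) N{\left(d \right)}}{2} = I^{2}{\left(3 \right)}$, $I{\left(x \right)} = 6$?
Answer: $15 \sqrt{55} \approx 111.24$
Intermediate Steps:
$T{\left(J,l \right)} = l^{2}$
$N{\left(d \right)} = -72$ ($N{\left(d \right)} = - 2 \cdot 6^{2} = \left(-2\right) 36 = -72$)
$\sqrt{12447 + N{\left(T{\left(5,2 \right)} \right)}} = \sqrt{12447 - 72} = \sqrt{12375} = 15 \sqrt{55}$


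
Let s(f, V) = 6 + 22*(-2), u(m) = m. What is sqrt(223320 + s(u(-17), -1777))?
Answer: sqrt(223282) ≈ 472.53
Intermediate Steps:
s(f, V) = -38 (s(f, V) = 6 - 44 = -38)
sqrt(223320 + s(u(-17), -1777)) = sqrt(223320 - 38) = sqrt(223282)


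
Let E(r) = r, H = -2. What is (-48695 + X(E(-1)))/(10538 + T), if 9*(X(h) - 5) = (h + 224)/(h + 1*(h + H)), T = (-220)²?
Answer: -1753063/2121768 ≈ -0.82623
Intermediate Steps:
T = 48400
X(h) = 5 + (224 + h)/(9*(-2 + 2*h)) (X(h) = 5 + ((h + 224)/(h + 1*(h - 2)))/9 = 5 + ((224 + h)/(h + 1*(-2 + h)))/9 = 5 + ((224 + h)/(h + (-2 + h)))/9 = 5 + ((224 + h)/(-2 + 2*h))/9 = 5 + (224 + h)/(9*(-2 + 2*h)))
(-48695 + X(E(-1)))/(10538 + T) = (-48695 + (134 + 91*(-1))/(18*(-1 - 1)))/(10538 + 48400) = (-48695 + (1/18)*(134 - 91)/(-2))/58938 = (-48695 + (1/18)*(-½)*43)*(1/58938) = (-48695 - 43/36)*(1/58938) = -1753063/36*1/58938 = -1753063/2121768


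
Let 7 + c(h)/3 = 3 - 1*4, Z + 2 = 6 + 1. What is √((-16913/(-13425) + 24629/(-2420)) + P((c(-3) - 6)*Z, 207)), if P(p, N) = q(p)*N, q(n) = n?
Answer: I*√108372790521501/59070 ≈ 176.24*I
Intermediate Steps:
Z = 5 (Z = -2 + (6 + 1) = -2 + 7 = 5)
c(h) = -24 (c(h) = -21 + 3*(3 - 1*4) = -21 + 3*(3 - 4) = -21 + 3*(-1) = -21 - 3 = -24)
P(p, N) = N*p (P(p, N) = p*N = N*p)
√((-16913/(-13425) + 24629/(-2420)) + P((c(-3) - 6)*Z, 207)) = √((-16913/(-13425) + 24629/(-2420)) + 207*((-24 - 6)*5)) = √((-16913*(-1/13425) + 24629*(-1/2420)) + 207*(-30*5)) = √((16913/13425 - 2239/220) + 207*(-150)) = √(-5267543/590700 - 31050) = √(-18346502543/590700) = I*√108372790521501/59070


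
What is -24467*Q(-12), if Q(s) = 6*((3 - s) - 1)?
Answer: -2055228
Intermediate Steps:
Q(s) = 12 - 6*s (Q(s) = 6*(2 - s) = 12 - 6*s)
-24467*Q(-12) = -24467*(12 - 6*(-12)) = -24467*(12 + 72) = -24467*84 = -2055228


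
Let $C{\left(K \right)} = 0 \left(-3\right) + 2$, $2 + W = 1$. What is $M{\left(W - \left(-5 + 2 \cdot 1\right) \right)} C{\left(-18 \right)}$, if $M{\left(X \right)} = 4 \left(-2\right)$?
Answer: $-16$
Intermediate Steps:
$W = -1$ ($W = -2 + 1 = -1$)
$C{\left(K \right)} = 2$ ($C{\left(K \right)} = 0 + 2 = 2$)
$M{\left(X \right)} = -8$
$M{\left(W - \left(-5 + 2 \cdot 1\right) \right)} C{\left(-18 \right)} = \left(-8\right) 2 = -16$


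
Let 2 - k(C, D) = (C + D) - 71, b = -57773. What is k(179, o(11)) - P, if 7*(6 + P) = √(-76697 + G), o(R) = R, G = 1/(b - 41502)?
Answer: -111 - 2*I*√20938760359/7315 ≈ -111.0 - 39.563*I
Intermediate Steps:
G = -1/99275 (G = 1/(-57773 - 41502) = 1/(-99275) = -1/99275 ≈ -1.0073e-5)
k(C, D) = 73 - C - D (k(C, D) = 2 - ((C + D) - 71) = 2 - (-71 + C + D) = 2 + (71 - C - D) = 73 - C - D)
P = -6 + 2*I*√20938760359/7315 (P = -6 + √(-76697 - 1/99275)/7 = -6 + √(-7614094676/99275)/7 = -6 + (2*I*√20938760359/1045)/7 = -6 + 2*I*√20938760359/7315 ≈ -6.0 + 39.563*I)
k(179, o(11)) - P = (73 - 1*179 - 1*11) - (-6 + 2*I*√20938760359/7315) = (73 - 179 - 11) + (6 - 2*I*√20938760359/7315) = -117 + (6 - 2*I*√20938760359/7315) = -111 - 2*I*√20938760359/7315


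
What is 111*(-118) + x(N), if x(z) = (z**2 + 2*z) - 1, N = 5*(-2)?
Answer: -13019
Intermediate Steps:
N = -10
x(z) = -1 + z**2 + 2*z
111*(-118) + x(N) = 111*(-118) + (-1 + (-10)**2 + 2*(-10)) = -13098 + (-1 + 100 - 20) = -13098 + 79 = -13019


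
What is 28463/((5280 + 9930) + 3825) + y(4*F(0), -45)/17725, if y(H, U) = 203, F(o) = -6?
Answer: 101674156/67479075 ≈ 1.5068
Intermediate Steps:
28463/((5280 + 9930) + 3825) + y(4*F(0), -45)/17725 = 28463/((5280 + 9930) + 3825) + 203/17725 = 28463/(15210 + 3825) + 203*(1/17725) = 28463/19035 + 203/17725 = 101674156/67479075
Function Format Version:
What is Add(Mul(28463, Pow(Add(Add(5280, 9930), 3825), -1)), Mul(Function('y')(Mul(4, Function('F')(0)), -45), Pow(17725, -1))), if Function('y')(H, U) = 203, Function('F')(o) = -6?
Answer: Rational(101674156, 67479075) ≈ 1.5068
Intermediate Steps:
Add(Mul(28463, Pow(Add(Add(5280, 9930), 3825), -1)), Mul(Function('y')(Mul(4, Function('F')(0)), -45), Pow(17725, -1))) = Add(Mul(28463, Pow(Add(Add(5280, 9930), 3825), -1)), Mul(203, Pow(17725, -1))) = Add(Mul(28463, Pow(Add(15210, 3825), -1)), Mul(203, Rational(1, 17725))) = Add(Mul(28463, Pow(19035, -1)), Rational(203, 17725)) = Add(Mul(28463, Rational(1, 19035)), Rational(203, 17725)) = Add(Rational(28463, 19035), Rational(203, 17725)) = Rational(101674156, 67479075)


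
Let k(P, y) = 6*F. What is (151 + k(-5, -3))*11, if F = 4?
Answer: 1925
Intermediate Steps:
k(P, y) = 24 (k(P, y) = 6*4 = 24)
(151 + k(-5, -3))*11 = (151 + 24)*11 = 175*11 = 1925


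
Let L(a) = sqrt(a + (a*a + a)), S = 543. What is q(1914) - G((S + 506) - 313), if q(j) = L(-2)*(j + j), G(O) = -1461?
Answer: 1461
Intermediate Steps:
L(a) = sqrt(a**2 + 2*a) (L(a) = sqrt(a + (a**2 + a)) = sqrt(a + (a + a**2)) = sqrt(a**2 + 2*a))
q(j) = 0 (q(j) = sqrt(-2*(2 - 2))*(j + j) = sqrt(-2*0)*(2*j) = sqrt(0)*(2*j) = 0*(2*j) = 0)
q(1914) - G((S + 506) - 313) = 0 - 1*(-1461) = 0 + 1461 = 1461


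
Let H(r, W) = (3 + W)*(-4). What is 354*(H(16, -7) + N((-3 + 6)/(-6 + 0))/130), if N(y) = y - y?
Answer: 5664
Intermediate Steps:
H(r, W) = -12 - 4*W
N(y) = 0
354*(H(16, -7) + N((-3 + 6)/(-6 + 0))/130) = 354*((-12 - 4*(-7)) + 0/130) = 354*((-12 + 28) + 0*(1/130)) = 354*(16 + 0) = 354*16 = 5664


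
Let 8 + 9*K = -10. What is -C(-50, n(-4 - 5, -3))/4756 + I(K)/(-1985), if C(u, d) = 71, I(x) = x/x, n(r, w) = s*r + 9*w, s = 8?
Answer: -145691/9440660 ≈ -0.015432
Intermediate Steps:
K = -2 (K = -8/9 + (⅑)*(-10) = -8/9 - 10/9 = -2)
n(r, w) = 8*r + 9*w
I(x) = 1
-C(-50, n(-4 - 5, -3))/4756 + I(K)/(-1985) = -1*71/4756 + 1/(-1985) = -71*1/4756 + 1*(-1/1985) = -71/4756 - 1/1985 = -145691/9440660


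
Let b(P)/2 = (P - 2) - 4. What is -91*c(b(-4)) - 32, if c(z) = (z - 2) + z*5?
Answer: 11070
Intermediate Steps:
b(P) = -12 + 2*P (b(P) = 2*((P - 2) - 4) = 2*((-2 + P) - 4) = 2*(-6 + P) = -12 + 2*P)
c(z) = -2 + 6*z (c(z) = (-2 + z) + 5*z = -2 + 6*z)
-91*c(b(-4)) - 32 = -91*(-2 + 6*(-12 + 2*(-4))) - 32 = -91*(-2 + 6*(-12 - 8)) - 32 = -91*(-2 + 6*(-20)) - 32 = -91*(-2 - 120) - 32 = -91*(-122) - 32 = 11102 - 32 = 11070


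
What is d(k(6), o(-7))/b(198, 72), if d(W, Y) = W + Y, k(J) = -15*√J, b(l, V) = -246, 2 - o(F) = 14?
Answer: 2/41 + 5*√6/82 ≈ 0.19814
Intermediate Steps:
o(F) = -12 (o(F) = 2 - 1*14 = 2 - 14 = -12)
d(k(6), o(-7))/b(198, 72) = (-15*√6 - 12)/(-246) = (-12 - 15*√6)*(-1/246) = 2/41 + 5*√6/82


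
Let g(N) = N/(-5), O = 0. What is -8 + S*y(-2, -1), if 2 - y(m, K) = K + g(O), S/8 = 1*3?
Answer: 64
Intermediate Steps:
S = 24 (S = 8*(1*3) = 8*3 = 24)
g(N) = -N/5 (g(N) = N*(-1/5) = -N/5)
y(m, K) = 2 - K (y(m, K) = 2 - (K - 1/5*0) = 2 - (K + 0) = 2 - K)
-8 + S*y(-2, -1) = -8 + 24*(2 - 1*(-1)) = -8 + 24*(2 + 1) = -8 + 24*3 = -8 + 72 = 64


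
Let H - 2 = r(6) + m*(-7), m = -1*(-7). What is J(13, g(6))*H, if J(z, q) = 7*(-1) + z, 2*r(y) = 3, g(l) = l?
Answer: -273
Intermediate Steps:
m = 7
r(y) = 3/2 (r(y) = (1/2)*3 = 3/2)
J(z, q) = -7 + z
H = -91/2 (H = 2 + (3/2 + 7*(-7)) = 2 + (3/2 - 49) = 2 - 95/2 = -91/2 ≈ -45.500)
J(13, g(6))*H = (-7 + 13)*(-91/2) = 6*(-91/2) = -273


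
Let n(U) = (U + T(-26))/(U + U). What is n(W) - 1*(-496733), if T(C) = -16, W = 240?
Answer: 7451002/15 ≈ 4.9673e+5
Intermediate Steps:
n(U) = (-16 + U)/(2*U) (n(U) = (U - 16)/(U + U) = (-16 + U)/((2*U)) = (-16 + U)*(1/(2*U)) = (-16 + U)/(2*U))
n(W) - 1*(-496733) = (½)*(-16 + 240)/240 - 1*(-496733) = (½)*(1/240)*224 + 496733 = 7/15 + 496733 = 7451002/15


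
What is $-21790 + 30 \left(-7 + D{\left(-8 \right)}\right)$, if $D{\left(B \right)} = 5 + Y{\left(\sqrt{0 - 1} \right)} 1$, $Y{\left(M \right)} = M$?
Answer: $-21850 + 30 i \approx -21850.0 + 30.0 i$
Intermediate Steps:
$D{\left(B \right)} = 5 + i$ ($D{\left(B \right)} = 5 + \sqrt{0 - 1} \cdot 1 = 5 + \sqrt{-1} \cdot 1 = 5 + i 1 = 5 + i$)
$-21790 + 30 \left(-7 + D{\left(-8 \right)}\right) = -21790 + 30 \left(-7 + \left(5 + i\right)\right) = -21790 + 30 \left(-2 + i\right) = -21790 - \left(60 - 30 i\right) = -21850 + 30 i$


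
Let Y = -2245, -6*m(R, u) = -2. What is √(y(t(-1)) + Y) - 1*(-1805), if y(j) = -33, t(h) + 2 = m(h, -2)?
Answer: 1805 + I*√2278 ≈ 1805.0 + 47.728*I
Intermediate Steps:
m(R, u) = ⅓ (m(R, u) = -⅙*(-2) = ⅓)
t(h) = -5/3 (t(h) = -2 + ⅓ = -5/3)
√(y(t(-1)) + Y) - 1*(-1805) = √(-33 - 2245) - 1*(-1805) = √(-2278) + 1805 = I*√2278 + 1805 = 1805 + I*√2278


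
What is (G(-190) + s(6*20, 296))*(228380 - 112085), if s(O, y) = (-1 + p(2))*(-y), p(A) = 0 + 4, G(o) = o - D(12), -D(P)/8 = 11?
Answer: -115132050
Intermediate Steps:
D(P) = -88 (D(P) = -8*11 = -88)
G(o) = 88 + o (G(o) = o - 1*(-88) = o + 88 = 88 + o)
p(A) = 4
s(O, y) = -3*y (s(O, y) = (-1 + 4)*(-y) = 3*(-y) = -3*y)
(G(-190) + s(6*20, 296))*(228380 - 112085) = ((88 - 190) - 3*296)*(228380 - 112085) = (-102 - 888)*116295 = -990*116295 = -115132050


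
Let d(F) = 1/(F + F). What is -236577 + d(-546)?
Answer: -258342085/1092 ≈ -2.3658e+5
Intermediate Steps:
d(F) = 1/(2*F)
-236577 + d(-546) = -236577 + (½)/(-546) = -236577 + (½)*(-1/546) = -236577 - 1/1092 = -258342085/1092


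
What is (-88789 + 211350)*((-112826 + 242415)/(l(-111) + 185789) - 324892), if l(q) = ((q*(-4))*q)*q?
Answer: -225229211550387527/5656313 ≈ -3.9819e+10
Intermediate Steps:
l(q) = -4*q³ (l(q) = ((-4*q)*q)*q = (-4*q²)*q = -4*q³)
(-88789 + 211350)*((-112826 + 242415)/(l(-111) + 185789) - 324892) = (-88789 + 211350)*((-112826 + 242415)/(-4*(-111)³ + 185789) - 324892) = 122561*(129589/(-4*(-1367631) + 185789) - 324892) = 122561*(129589/(5470524 + 185789) - 324892) = 122561*(129589/5656313 - 324892) = 122561*(-1837690713607/5656313) = -225229211550387527/5656313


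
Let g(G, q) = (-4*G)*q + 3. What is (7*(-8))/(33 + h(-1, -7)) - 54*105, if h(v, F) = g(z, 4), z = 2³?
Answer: -130396/23 ≈ -5669.4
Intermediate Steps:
z = 8
g(G, q) = 3 - 4*G*q (g(G, q) = -4*G*q + 3 = 3 - 4*G*q)
h(v, F) = -125 (h(v, F) = 3 - 4*8*4 = 3 - 128 = -125)
(7*(-8))/(33 + h(-1, -7)) - 54*105 = (7*(-8))/(33 - 125) - 54*105 = -56/(-92) - 5670 = -56*(-1/92) - 5670 = 14/23 - 5670 = -130396/23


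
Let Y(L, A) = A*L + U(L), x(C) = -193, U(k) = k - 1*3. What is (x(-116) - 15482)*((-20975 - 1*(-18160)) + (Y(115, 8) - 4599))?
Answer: 100037850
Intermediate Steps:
U(k) = -3 + k (U(k) = k - 3 = -3 + k)
Y(L, A) = -3 + L + A*L (Y(L, A) = A*L + (-3 + L) = -3 + L + A*L)
(x(-116) - 15482)*((-20975 - 1*(-18160)) + (Y(115, 8) - 4599)) = (-193 - 15482)*((-20975 - 1*(-18160)) + ((-3 + 115 + 8*115) - 4599)) = -15675*((-20975 + 18160) + ((-3 + 115 + 920) - 4599)) = -15675*(-2815 + (1032 - 4599)) = -15675*(-2815 - 3567) = -15675*(-6382) = 100037850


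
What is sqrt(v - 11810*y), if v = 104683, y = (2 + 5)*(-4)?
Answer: sqrt(435363) ≈ 659.82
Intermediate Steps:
y = -28 (y = 7*(-4) = -28)
sqrt(v - 11810*y) = sqrt(104683 - 11810*(-28)) = sqrt(104683 + 330680) = sqrt(435363)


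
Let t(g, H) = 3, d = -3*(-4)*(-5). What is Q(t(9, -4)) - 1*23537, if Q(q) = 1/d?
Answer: -1412221/60 ≈ -23537.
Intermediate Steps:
d = -60 (d = 12*(-5) = -60)
Q(q) = -1/60 (Q(q) = 1/(-60) = -1/60)
Q(t(9, -4)) - 1*23537 = -1/60 - 1*23537 = -1/60 - 23537 = -1412221/60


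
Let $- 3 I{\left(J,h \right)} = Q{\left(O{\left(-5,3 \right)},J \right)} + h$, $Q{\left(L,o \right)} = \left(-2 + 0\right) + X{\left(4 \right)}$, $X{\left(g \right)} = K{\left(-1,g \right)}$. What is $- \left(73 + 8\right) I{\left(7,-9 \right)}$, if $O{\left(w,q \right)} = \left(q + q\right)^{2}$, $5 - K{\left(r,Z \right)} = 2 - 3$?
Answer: $-135$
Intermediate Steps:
$K{\left(r,Z \right)} = 6$ ($K{\left(r,Z \right)} = 5 - \left(2 - 3\right) = 5 - -1 = 5 + 1 = 6$)
$X{\left(g \right)} = 6$
$O{\left(w,q \right)} = 4 q^{2}$ ($O{\left(w,q \right)} = \left(2 q\right)^{2} = 4 q^{2}$)
$Q{\left(L,o \right)} = 4$ ($Q{\left(L,o \right)} = \left(-2 + 0\right) + 6 = -2 + 6 = 4$)
$I{\left(J,h \right)} = - \frac{4}{3} - \frac{h}{3}$ ($I{\left(J,h \right)} = - \frac{4 + h}{3} = - \frac{4}{3} - \frac{h}{3}$)
$- \left(73 + 8\right) I{\left(7,-9 \right)} = - \left(73 + 8\right) \left(- \frac{4}{3} - -3\right) = - 81 \left(- \frac{4}{3} + 3\right) = - \frac{81 \cdot 5}{3} = \left(-1\right) 135 = -135$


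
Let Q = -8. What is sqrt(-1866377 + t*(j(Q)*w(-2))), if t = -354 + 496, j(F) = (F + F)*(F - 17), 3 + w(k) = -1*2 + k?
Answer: 3*I*sqrt(251553) ≈ 1504.7*I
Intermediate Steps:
w(k) = -5 + k (w(k) = -3 + (-1*2 + k) = -3 + (-2 + k) = -5 + k)
j(F) = 2*F*(-17 + F) (j(F) = (2*F)*(-17 + F) = 2*F*(-17 + F))
t = 142
sqrt(-1866377 + t*(j(Q)*w(-2))) = sqrt(-1866377 + 142*((2*(-8)*(-17 - 8))*(-5 - 2))) = sqrt(-1866377 + 142*((2*(-8)*(-25))*(-7))) = sqrt(-1866377 + 142*(400*(-7))) = sqrt(-1866377 + 142*(-2800)) = sqrt(-1866377 - 397600) = sqrt(-2263977) = 3*I*sqrt(251553)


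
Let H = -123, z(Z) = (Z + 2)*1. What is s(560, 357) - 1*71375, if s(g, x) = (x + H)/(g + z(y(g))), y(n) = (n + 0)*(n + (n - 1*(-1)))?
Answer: -22423241258/314161 ≈ -71375.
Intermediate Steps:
y(n) = n*(1 + 2*n) (y(n) = n*(n + (n + 1)) = n*(n + (1 + n)) = n*(1 + 2*n))
z(Z) = 2 + Z (z(Z) = (2 + Z)*1 = 2 + Z)
s(g, x) = (-123 + x)/(2 + g + g*(1 + 2*g)) (s(g, x) = (x - 123)/(g + (2 + g*(1 + 2*g))) = (-123 + x)/(2 + g + g*(1 + 2*g)))
s(560, 357) - 1*71375 = (-123 + 357)/(2 + 560 + 560*(1 + 2*560)) - 1*71375 = 234/(2 + 560 + 560*(1 + 1120)) - 71375 = 234/(2 + 560 + 560*1121) - 71375 = 234/(2 + 560 + 627760) - 71375 = 234/628322 - 71375 = (1/628322)*234 - 71375 = 117/314161 - 71375 = -22423241258/314161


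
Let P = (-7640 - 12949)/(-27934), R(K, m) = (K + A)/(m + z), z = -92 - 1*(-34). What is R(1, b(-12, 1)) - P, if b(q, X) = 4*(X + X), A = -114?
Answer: 531773/349175 ≈ 1.5229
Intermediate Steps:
b(q, X) = 8*X (b(q, X) = 4*(2*X) = 8*X)
z = -58 (z = -92 + 34 = -58)
R(K, m) = (-114 + K)/(-58 + m) (R(K, m) = (K - 114)/(m - 58) = (-114 + K)/(-58 + m))
P = 20589/27934 (P = -20589*(-1/27934) = 20589/27934 ≈ 0.73706)
R(1, b(-12, 1)) - P = (-114 + 1)/(-58 + 8*1) - 1*20589/27934 = -113/(-58 + 8) - 20589/27934 = -113/(-50) - 20589/27934 = -1/50*(-113) - 20589/27934 = 113/50 - 20589/27934 = 531773/349175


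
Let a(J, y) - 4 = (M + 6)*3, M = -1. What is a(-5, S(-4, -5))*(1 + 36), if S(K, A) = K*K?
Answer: 703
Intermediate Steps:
S(K, A) = K**2
a(J, y) = 19 (a(J, y) = 4 + (-1 + 6)*3 = 4 + 5*3 = 4 + 15 = 19)
a(-5, S(-4, -5))*(1 + 36) = 19*(1 + 36) = 19*37 = 703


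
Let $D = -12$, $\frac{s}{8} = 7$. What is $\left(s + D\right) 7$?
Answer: $308$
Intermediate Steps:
$s = 56$ ($s = 8 \cdot 7 = 56$)
$\left(s + D\right) 7 = \left(56 - 12\right) 7 = 44 \cdot 7 = 308$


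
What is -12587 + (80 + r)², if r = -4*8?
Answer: -10283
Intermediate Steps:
r = -32
-12587 + (80 + r)² = -12587 + (80 - 32)² = -12587 + 48² = -12587 + 2304 = -10283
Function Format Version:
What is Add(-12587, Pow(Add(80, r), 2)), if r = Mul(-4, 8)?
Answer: -10283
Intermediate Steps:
r = -32
Add(-12587, Pow(Add(80, r), 2)) = Add(-12587, Pow(Add(80, -32), 2)) = Add(-12587, Pow(48, 2)) = Add(-12587, 2304) = -10283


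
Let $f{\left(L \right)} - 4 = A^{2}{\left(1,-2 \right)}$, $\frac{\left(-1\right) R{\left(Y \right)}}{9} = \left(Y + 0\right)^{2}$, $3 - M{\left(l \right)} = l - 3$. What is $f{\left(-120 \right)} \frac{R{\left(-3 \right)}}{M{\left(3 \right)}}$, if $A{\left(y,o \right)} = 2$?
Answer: $-216$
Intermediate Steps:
$M{\left(l \right)} = 6 - l$ ($M{\left(l \right)} = 3 - \left(l - 3\right) = 3 - \left(-3 + l\right) = 6 - l$)
$R{\left(Y \right)} = - 9 Y^{2}$ ($R{\left(Y \right)} = - 9 \left(Y + 0\right)^{2} = - 9 Y^{2}$)
$f{\left(L \right)} = 8$ ($f{\left(L \right)} = 4 + 2^{2} = 4 + 4 = 8$)
$f{\left(-120 \right)} \frac{R{\left(-3 \right)}}{M{\left(3 \right)}} = 8 \frac{\left(-9\right) \left(-3\right)^{2}}{6 - 3} = 8 \frac{\left(-9\right) 9}{6 - 3} = 8 \left(- \frac{81}{3}\right) = 8 \left(\left(-81\right) \frac{1}{3}\right) = 8 \left(-27\right) = -216$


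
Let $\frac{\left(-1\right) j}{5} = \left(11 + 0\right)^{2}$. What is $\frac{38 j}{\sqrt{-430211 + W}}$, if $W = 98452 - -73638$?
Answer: $\frac{22990 i \sqrt{258121}}{258121} \approx 45.251 i$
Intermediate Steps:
$W = 172090$ ($W = 98452 + 73638 = 172090$)
$j = -605$ ($j = - 5 \left(11 + 0\right)^{2} = - 5 \cdot 11^{2} = \left(-5\right) 121 = -605$)
$\frac{38 j}{\sqrt{-430211 + W}} = \frac{38 \left(-605\right)}{\sqrt{-430211 + 172090}} = - \frac{22990}{\sqrt{-258121}} = - \frac{22990}{i \sqrt{258121}} = - 22990 \left(- \frac{i \sqrt{258121}}{258121}\right) = \frac{22990 i \sqrt{258121}}{258121}$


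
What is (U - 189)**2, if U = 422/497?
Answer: 8744307121/247009 ≈ 35401.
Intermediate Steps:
U = 422/497 (U = 422*(1/497) = 422/497 ≈ 0.84909)
(U - 189)**2 = (422/497 - 189)**2 = (-93511/497)**2 = 8744307121/247009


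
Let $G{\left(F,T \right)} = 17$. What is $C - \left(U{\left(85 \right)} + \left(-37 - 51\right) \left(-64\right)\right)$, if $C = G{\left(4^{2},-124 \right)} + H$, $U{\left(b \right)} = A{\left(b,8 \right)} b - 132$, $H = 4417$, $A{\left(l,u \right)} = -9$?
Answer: $-301$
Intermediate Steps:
$U{\left(b \right)} = -132 - 9 b$ ($U{\left(b \right)} = - 9 b - 132 = -132 - 9 b$)
$C = 4434$ ($C = 17 + 4417 = 4434$)
$C - \left(U{\left(85 \right)} + \left(-37 - 51\right) \left(-64\right)\right) = 4434 - \left(\left(-132 - 765\right) + \left(-37 - 51\right) \left(-64\right)\right) = 4434 - \left(\left(-132 - 765\right) - -5632\right) = 4434 - \left(-897 + 5632\right) = 4434 - 4735 = -301$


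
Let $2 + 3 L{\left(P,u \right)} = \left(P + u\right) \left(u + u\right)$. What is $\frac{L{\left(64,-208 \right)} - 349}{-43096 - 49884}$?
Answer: $- \frac{11771}{55788} \approx -0.211$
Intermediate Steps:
$L{\left(P,u \right)} = - \frac{2}{3} + \frac{2 u \left(P + u\right)}{3}$ ($L{\left(P,u \right)} = - \frac{2}{3} + \frac{\left(P + u\right) \left(u + u\right)}{3} = - \frac{2}{3} + \frac{\left(P + u\right) 2 u}{3} = - \frac{2}{3} + \frac{2 u \left(P + u\right)}{3}$)
$\frac{L{\left(64,-208 \right)} - 349}{-43096 - 49884} = \frac{\left(- \frac{2}{3} + \frac{2 \left(-208\right)^{2}}{3} + \frac{2}{3} \cdot 64 \left(-208\right)\right) - 349}{-43096 - 49884} = \frac{\left(- \frac{2}{3} + \frac{2}{3} \cdot 43264 - \frac{26624}{3}\right) - 349}{-92980} = \left(\left(- \frac{2}{3} + \frac{86528}{3} - \frac{26624}{3}\right) - 349\right) \left(- \frac{1}{92980}\right) = \left(\frac{59902}{3} - 349\right) \left(- \frac{1}{92980}\right) = \frac{58855}{3} \left(- \frac{1}{92980}\right) = - \frac{11771}{55788}$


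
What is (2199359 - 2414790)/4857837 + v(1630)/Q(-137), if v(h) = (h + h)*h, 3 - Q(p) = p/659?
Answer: 8505572487862133/5134733709 ≈ 1.6565e+6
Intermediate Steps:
Q(p) = 3 - p/659
v(h) = 2*h² (v(h) = (2*h)*h = 2*h²)
(2199359 - 2414790)/4857837 + v(1630)/Q(-137) = (2199359 - 2414790)/4857837 + (2*1630²)/(3 - 1/659*(-137)) = -215431*1/4857837 + (2*2656900)/(3 + 137/659) = -215431/4857837 + 5313800/(2114/659) = -215431/4857837 + 5313800*(659/2114) = -215431/4857837 + 1750897100/1057 = 8505572487862133/5134733709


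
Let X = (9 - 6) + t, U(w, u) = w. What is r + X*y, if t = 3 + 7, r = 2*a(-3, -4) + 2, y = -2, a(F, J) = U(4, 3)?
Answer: -16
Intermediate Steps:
a(F, J) = 4
r = 10 (r = 2*4 + 2 = 8 + 2 = 10)
t = 10
X = 13 (X = (9 - 6) + 10 = 3 + 10 = 13)
r + X*y = 10 + 13*(-2) = 10 - 26 = -16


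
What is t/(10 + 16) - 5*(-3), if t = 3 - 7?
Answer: 193/13 ≈ 14.846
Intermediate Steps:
t = -4
t/(10 + 16) - 5*(-3) = -4/(10 + 16) - 5*(-3) = -4/26 + 15 = (1/26)*(-4) + 15 = -2/13 + 15 = 193/13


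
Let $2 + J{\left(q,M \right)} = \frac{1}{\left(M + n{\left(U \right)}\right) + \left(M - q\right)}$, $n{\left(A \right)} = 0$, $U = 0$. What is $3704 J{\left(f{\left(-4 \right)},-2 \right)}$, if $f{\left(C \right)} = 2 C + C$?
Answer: $-6945$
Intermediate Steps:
$f{\left(C \right)} = 3 C$
$J{\left(q,M \right)} = -2 + \frac{1}{- q + 2 M}$ ($J{\left(q,M \right)} = -2 + \frac{1}{\left(M + 0\right) + \left(M - q\right)} = -2 + \frac{1}{M + \left(M - q\right)} = -2 + \frac{1}{- q + 2 M}$)
$3704 J{\left(f{\left(-4 \right)},-2 \right)} = 3704 \frac{1 - -8 + 2 \cdot 3 \left(-4\right)}{- 3 \left(-4\right) + 2 \left(-2\right)} = 3704 \frac{1 + 8 + 2 \left(-12\right)}{\left(-1\right) \left(-12\right) - 4} = 3704 \frac{1 + 8 - 24}{12 - 4} = 3704 \cdot \frac{1}{8} \left(-15\right) = 3704 \left(- \frac{15}{8}\right) = -6945$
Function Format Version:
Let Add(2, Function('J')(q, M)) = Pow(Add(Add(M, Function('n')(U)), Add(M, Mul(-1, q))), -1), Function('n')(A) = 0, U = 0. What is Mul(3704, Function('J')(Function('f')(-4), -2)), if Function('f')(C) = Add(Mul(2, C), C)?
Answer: -6945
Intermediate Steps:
Function('f')(C) = Mul(3, C)
Function('J')(q, M) = Add(-2, Pow(Add(Mul(-1, q), Mul(2, M)), -1)) (Function('J')(q, M) = Add(-2, Pow(Add(Add(M, 0), Add(M, Mul(-1, q))), -1)) = Add(-2, Pow(Add(M, Add(M, Mul(-1, q))), -1)) = Add(-2, Pow(Add(Mul(-1, q), Mul(2, M)), -1)))
Mul(3704, Function('J')(Function('f')(-4), -2)) = Mul(3704, Mul(Pow(Add(Mul(-1, Mul(3, -4)), Mul(2, -2)), -1), Add(1, Mul(-4, -2), Mul(2, Mul(3, -4))))) = Mul(3704, Mul(Pow(Add(Mul(-1, -12), -4), -1), Add(1, 8, Mul(2, -12)))) = Mul(3704, Mul(Pow(Add(12, -4), -1), Add(1, 8, -24))) = Mul(3704, Mul(Pow(8, -1), -15)) = Mul(3704, Mul(Rational(1, 8), -15)) = Mul(3704, Rational(-15, 8)) = -6945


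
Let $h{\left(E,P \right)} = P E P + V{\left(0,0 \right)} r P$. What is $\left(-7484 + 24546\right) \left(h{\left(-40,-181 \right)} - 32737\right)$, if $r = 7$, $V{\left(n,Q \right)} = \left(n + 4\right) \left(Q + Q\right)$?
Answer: $-22917285974$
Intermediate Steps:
$V{\left(n,Q \right)} = 2 Q \left(4 + n\right)$ ($V{\left(n,Q \right)} = \left(4 + n\right) 2 Q = 2 Q \left(4 + n\right)$)
$h{\left(E,P \right)} = E P^{2}$ ($h{\left(E,P \right)} = P E P + 2 \cdot 0 \left(4 + 0\right) 7 P = E P P + 2 \cdot 0 \cdot 4 \cdot 7 P = E P^{2} + 0 \cdot 7 P = E P^{2} + 0 P = E P^{2} + 0 = E P^{2}$)
$\left(-7484 + 24546\right) \left(h{\left(-40,-181 \right)} - 32737\right) = \left(-7484 + 24546\right) \left(- 40 \left(-181\right)^{2} - 32737\right) = 17062 \left(\left(-40\right) 32761 - 32737\right) = 17062 \left(-1310440 - 32737\right) = 17062 \left(-1343177\right) = -22917285974$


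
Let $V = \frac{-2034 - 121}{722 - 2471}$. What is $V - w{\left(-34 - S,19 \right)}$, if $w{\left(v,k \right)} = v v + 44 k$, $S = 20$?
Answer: $- \frac{6560093}{1749} \approx -3750.8$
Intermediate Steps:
$V = \frac{2155}{1749}$ ($V = - \frac{2155}{-1749} = \left(-2155\right) \left(- \frac{1}{1749}\right) = \frac{2155}{1749} \approx 1.2321$)
$w{\left(v,k \right)} = v^{2} + 44 k$
$V - w{\left(-34 - S,19 \right)} = \frac{2155}{1749} - \left(\left(-34 - 20\right)^{2} + 44 \cdot 19\right) = \frac{2155}{1749} - \left(\left(-34 - 20\right)^{2} + 836\right) = \frac{2155}{1749} - \left(\left(-54\right)^{2} + 836\right) = \frac{2155}{1749} - \left(2916 + 836\right) = \frac{2155}{1749} - 3752 = - \frac{6560093}{1749}$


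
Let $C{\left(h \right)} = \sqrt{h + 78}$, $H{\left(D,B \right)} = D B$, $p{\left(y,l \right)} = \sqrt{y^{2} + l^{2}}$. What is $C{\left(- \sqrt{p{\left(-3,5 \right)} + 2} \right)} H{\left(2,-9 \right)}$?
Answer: $- 18 \sqrt{78 - \sqrt{2 + \sqrt{34}}} \approx -156.09$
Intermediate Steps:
$p{\left(y,l \right)} = \sqrt{l^{2} + y^{2}}$
$H{\left(D,B \right)} = B D$
$C{\left(h \right)} = \sqrt{78 + h}$
$C{\left(- \sqrt{p{\left(-3,5 \right)} + 2} \right)} H{\left(2,-9 \right)} = \sqrt{78 - \sqrt{\sqrt{5^{2} + \left(-3\right)^{2}} + 2}} \left(\left(-9\right) 2\right) = \sqrt{78 - \sqrt{\sqrt{25 + 9} + 2}} \left(-18\right) = \sqrt{78 - \sqrt{\sqrt{34} + 2}} \left(-18\right) = \sqrt{78 - \sqrt{2 + \sqrt{34}}} \left(-18\right) = - 18 \sqrt{78 - \sqrt{2 + \sqrt{34}}}$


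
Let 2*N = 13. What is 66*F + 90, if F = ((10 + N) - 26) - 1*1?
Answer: -603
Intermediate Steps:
N = 13/2 (N = (1/2)*13 = 13/2 ≈ 6.5000)
F = -21/2 (F = ((10 + 13/2) - 26) - 1*1 = (33/2 - 26) - 1 = -19/2 - 1 = -21/2 ≈ -10.500)
66*F + 90 = 66*(-21/2) + 90 = -693 + 90 = -603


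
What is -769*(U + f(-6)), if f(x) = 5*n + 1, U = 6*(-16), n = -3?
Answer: 84590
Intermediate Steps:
U = -96
f(x) = -14 (f(x) = 5*(-3) + 1 = -15 + 1 = -14)
-769*(U + f(-6)) = -769*(-96 - 14) = -769*(-110) = 84590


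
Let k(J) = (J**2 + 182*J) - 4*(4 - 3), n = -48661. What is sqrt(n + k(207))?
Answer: sqrt(31858) ≈ 178.49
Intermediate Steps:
k(J) = -4 + J**2 + 182*J (k(J) = (J**2 + 182*J) - 4*1 = (J**2 + 182*J) - 4 = -4 + J**2 + 182*J)
sqrt(n + k(207)) = sqrt(-48661 + (-4 + 207**2 + 182*207)) = sqrt(-48661 + (-4 + 42849 + 37674)) = sqrt(-48661 + 80519) = sqrt(31858)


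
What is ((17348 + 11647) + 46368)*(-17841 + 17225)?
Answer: -46423608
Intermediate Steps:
((17348 + 11647) + 46368)*(-17841 + 17225) = (28995 + 46368)*(-616) = 75363*(-616) = -46423608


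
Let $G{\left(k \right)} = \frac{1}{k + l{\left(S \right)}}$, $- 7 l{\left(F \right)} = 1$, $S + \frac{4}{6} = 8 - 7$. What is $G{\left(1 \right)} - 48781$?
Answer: $- \frac{292679}{6} \approx -48780.0$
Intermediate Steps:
$S = \frac{1}{3}$ ($S = - \frac{2}{3} + \left(8 - 7\right) = - \frac{2}{3} + 1 = \frac{1}{3} \approx 0.33333$)
$l{\left(F \right)} = - \frac{1}{7}$ ($l{\left(F \right)} = \left(- \frac{1}{7}\right) 1 = - \frac{1}{7}$)
$G{\left(k \right)} = \frac{1}{- \frac{1}{7} + k}$ ($G{\left(k \right)} = \frac{1}{k - \frac{1}{7}} = \frac{1}{- \frac{1}{7} + k}$)
$G{\left(1 \right)} - 48781 = \frac{7}{-1 + 7 \cdot 1} - 48781 = \frac{7}{-1 + 7} - 48781 = \frac{7}{6} - 48781 = - \frac{292679}{6}$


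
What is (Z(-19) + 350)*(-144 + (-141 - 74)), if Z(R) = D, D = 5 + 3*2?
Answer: -129599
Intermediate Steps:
D = 11 (D = 5 + 6 = 11)
Z(R) = 11
(Z(-19) + 350)*(-144 + (-141 - 74)) = (11 + 350)*(-144 + (-141 - 74)) = 361*(-144 - 215) = 361*(-359) = -129599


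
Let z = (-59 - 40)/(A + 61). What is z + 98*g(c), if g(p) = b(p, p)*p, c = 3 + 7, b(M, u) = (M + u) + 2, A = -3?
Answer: 1250381/58 ≈ 21558.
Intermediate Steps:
b(M, u) = 2 + M + u
c = 10
g(p) = p*(2 + 2*p) (g(p) = (2 + p + p)*p = (2 + 2*p)*p = p*(2 + 2*p))
z = -99/58 (z = (-59 - 40)/(-3 + 61) = -99/58 ≈ -1.7069)
z + 98*g(c) = -99/58 + 98*(2*10*(1 + 10)) = -99/58 + 98*(2*10*11) = -99/58 + 98*220 = -99/58 + 21560 = 1250381/58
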